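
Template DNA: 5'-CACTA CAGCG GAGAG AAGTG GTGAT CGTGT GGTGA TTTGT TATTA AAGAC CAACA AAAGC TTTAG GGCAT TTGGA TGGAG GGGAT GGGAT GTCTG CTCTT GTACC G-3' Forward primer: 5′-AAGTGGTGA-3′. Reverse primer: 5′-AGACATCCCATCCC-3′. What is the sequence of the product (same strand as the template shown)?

5'-AAGTGGTGATCGTGTGGTGATTTGTTATTAAAGACCAACAAAAGCTTTAGGGCATTTGGATGGAGGGGATGGGATGTCT-3'

Forward primer AAGTGGTGA is found on the top strand at positions 16–24.
The reverse primer's reverse complement is GGGATGGGATGTCT, which matches the template at positions 81–94.
The product is the template from position 16 through 94 (79 bp).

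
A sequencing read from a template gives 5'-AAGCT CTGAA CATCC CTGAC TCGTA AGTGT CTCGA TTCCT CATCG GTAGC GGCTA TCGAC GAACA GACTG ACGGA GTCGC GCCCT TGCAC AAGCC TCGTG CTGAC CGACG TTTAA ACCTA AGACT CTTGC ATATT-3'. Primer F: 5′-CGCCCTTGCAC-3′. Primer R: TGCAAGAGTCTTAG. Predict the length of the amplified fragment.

52 bp

Forward primer CGCCCTTGCAC is found on the top strand at positions 80–90.
The reverse primer's reverse complement is CTAAGACTCTTGCA, which matches the template at positions 118–131.
Amplicon spans positions 80–131: 52 bp.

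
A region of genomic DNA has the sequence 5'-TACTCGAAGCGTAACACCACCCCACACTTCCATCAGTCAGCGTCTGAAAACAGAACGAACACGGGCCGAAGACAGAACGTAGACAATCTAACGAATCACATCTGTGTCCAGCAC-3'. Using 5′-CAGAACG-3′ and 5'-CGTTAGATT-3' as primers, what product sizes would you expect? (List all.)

The forward primer CAGAACG matches the top strand at positions 51–57, 73–79.
The reverse primer's reverse complement is AATCTAACG, matching at positions 85–93.
Each forward site pairs with the reverse site to give a product ending at position 93: sizes 43, 21 bp.

43 bp, 21 bp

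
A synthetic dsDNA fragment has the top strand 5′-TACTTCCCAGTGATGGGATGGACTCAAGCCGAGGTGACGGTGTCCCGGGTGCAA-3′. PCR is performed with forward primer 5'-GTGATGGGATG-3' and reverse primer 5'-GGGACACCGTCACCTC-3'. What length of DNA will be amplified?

37 bp

Scanning the template, GTGATGGGATG occurs at positions 10–20; this primer anneals to the bottom strand there with its 3' end pointing downstream.
The reverse primer's reverse complement is GAGGTGACGGTGTCCC, which matches the template at positions 31–46.
Amplicon spans positions 10–46: 37 bp.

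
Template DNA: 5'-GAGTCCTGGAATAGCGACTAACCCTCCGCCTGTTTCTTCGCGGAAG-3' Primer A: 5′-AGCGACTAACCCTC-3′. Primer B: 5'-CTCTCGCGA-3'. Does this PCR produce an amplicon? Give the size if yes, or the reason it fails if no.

Primer B (CTCTCGCGA) does not match the top strand, and its reverse complement TCGCGAGAG does not match either.
With no annealing site for primer B, no amplification occurs.

No product — primer B has no binding site in the template.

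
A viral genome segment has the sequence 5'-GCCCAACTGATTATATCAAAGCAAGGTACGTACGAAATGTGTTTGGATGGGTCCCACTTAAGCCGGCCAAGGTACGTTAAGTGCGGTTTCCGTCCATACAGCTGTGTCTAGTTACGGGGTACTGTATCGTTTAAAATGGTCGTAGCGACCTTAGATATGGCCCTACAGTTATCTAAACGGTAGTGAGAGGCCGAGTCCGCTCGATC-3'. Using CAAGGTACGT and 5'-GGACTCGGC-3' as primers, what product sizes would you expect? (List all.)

The forward primer CAAGGTACGT matches the top strand at positions 22–31, 68–77.
The reverse primer's reverse complement is GCCGAGTCC, matching at positions 190–198.
Each forward site pairs with the reverse site to give a product ending at position 198: sizes 177, 131 bp.

177 bp, 131 bp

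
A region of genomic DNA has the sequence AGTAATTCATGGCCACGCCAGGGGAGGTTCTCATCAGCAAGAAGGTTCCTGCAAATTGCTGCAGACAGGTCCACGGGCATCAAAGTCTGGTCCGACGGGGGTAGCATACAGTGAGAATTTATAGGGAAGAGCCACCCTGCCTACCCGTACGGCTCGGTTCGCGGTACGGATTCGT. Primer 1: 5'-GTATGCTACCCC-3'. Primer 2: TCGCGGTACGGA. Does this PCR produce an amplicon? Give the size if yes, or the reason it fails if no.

No product — the primers' 3' ends point away from each other.

Primer 1 (GTATGCTACCCC) has reverse complement GGGGTAGCATAC, which matches the top strand at positions 98–109; primer 1 anneals to the top strand there with its 3' end pointing upstream toward position 98.
Primer 2 (TCGCGGTACGGA) matches the top strand directly at positions 159–170; it anneals to the bottom strand with its 3' end pointing downstream toward position 170.
The 3' ends diverge (primer 1 extends toward position 1, primer 2 toward position 175), so the primers never converge on a shared product.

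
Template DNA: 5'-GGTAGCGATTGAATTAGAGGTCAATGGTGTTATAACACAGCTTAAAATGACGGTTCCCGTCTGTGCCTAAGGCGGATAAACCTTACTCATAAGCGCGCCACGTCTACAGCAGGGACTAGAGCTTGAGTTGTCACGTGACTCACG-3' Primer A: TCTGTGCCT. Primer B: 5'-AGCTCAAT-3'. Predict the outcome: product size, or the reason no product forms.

Primer B (AGCTCAAT) does not match the top strand, and its reverse complement ATTGAGCT does not match either.
With no annealing site for primer B, no amplification occurs.

No product — primer B has no binding site in the template.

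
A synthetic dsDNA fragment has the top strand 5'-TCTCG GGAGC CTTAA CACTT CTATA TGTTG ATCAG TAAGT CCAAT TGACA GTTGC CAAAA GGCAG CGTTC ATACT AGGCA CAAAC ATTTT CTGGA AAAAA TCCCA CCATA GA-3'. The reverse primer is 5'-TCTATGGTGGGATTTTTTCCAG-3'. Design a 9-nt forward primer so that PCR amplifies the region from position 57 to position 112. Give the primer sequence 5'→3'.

5'-AAAAGGCAG-3'

The reverse primer's reverse complement CTGGAAAAAATCCCACCATAGA matches the template at positions 91–112; the product starts at position 57.
The forward primer is identical to the top strand over positions 57–65: AAAAGGCAG.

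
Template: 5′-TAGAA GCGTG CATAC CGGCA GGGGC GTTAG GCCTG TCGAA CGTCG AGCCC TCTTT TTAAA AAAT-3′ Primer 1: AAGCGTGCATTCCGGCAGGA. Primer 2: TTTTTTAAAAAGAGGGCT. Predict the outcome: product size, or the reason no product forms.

Primer 1 (AAGCGTGCATTCCGGCAGGA) does not match the top strand, and its reverse complement TCCTGCCGGAATGCACGCTT does not match either.
With no annealing site for primer 1, no amplification occurs.

No product — primer 1 has no binding site in the template.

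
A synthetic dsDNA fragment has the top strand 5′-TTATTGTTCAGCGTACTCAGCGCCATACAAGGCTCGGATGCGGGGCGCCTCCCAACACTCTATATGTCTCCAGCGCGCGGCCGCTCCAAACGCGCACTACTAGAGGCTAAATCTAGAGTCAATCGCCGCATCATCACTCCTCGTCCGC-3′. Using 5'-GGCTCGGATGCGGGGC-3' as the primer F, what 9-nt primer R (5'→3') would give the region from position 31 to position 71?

5'-GGAGACATA-3'

The product's 3' end on the top strand is position 71.
The reverse primer anneals to the top strand over positions 63–71, i.e. to TATGTCTCC.
Its sequence written 5'→3' is the reverse complement: GGAGACATA.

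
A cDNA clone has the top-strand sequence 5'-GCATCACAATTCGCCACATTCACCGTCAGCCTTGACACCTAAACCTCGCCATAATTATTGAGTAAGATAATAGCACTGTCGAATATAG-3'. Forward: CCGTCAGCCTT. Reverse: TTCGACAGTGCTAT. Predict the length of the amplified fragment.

61 bp

The forward primer matches the template at positions 23–33.
Taking the reverse complement of TTCGACAGTGCTAT gives ATAGCACTGTCGAA, found at positions 70–83 on the template; the primer anneals here to the top strand with its 3' end pointing upstream.
The product runs from position 23 to position 83, so its length is 83 − 23 + 1 = 61 bp.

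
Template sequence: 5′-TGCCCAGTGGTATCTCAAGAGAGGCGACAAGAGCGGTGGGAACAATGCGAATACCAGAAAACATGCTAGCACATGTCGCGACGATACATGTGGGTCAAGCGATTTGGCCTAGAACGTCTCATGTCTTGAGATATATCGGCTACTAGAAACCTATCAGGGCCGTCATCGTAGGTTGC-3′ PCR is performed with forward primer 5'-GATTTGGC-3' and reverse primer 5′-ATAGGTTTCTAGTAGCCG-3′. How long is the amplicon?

The forward primer matches the template at positions 101–108.
Reverse complement of the reverse primer: CGGCTACTAGAAACCTAT. This occurs on the top strand at positions 137–154.
The product runs from position 101 to position 154, so its length is 154 − 101 + 1 = 54 bp.

54 bp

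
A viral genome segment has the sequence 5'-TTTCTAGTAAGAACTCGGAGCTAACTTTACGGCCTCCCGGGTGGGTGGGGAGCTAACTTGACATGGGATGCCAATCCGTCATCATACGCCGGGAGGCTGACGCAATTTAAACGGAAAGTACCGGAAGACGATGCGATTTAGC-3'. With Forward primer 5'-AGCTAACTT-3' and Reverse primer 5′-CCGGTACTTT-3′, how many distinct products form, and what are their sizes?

Two products: 106 bp, 74 bp

The forward primer AGCTAACTT matches the top strand at positions 19–27, 51–59.
The reverse primer's reverse complement is AAAGTACCGG, matching at positions 115–124.
Each forward site pairs with the reverse site to give a product ending at position 124: sizes 106, 74 bp.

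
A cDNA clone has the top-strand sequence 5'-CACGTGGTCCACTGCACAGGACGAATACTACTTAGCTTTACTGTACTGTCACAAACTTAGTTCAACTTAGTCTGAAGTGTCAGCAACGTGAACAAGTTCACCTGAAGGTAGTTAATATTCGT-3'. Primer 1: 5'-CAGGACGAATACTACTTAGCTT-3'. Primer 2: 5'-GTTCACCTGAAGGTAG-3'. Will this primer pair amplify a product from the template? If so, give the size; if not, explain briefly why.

Primer 1 (CAGGACGAATACTACTTAGCTT) matches the top strand at positions 17–38 (3' end points downstream).
Primer 2 (GTTCACCTGAAGGTAG) also matches the top strand directly, at positions 96–111 — its reverse complement CTACCTTCAGGTGAAC is not present.
Both primers anneal to the bottom strand with 3' ends pointing the same way, so neither can prime synthesis back toward the other.

No product — both primers anneal to the same strand and extend in the same direction.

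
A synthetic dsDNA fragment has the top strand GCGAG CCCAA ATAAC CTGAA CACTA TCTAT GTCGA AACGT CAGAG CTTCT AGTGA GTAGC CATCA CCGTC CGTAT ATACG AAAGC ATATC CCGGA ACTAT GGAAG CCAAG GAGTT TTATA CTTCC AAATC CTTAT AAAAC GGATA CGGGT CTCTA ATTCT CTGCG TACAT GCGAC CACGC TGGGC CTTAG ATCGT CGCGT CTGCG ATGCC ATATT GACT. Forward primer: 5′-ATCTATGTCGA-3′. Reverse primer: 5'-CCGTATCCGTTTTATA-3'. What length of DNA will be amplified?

The forward primer matches the template at positions 25–35.
Taking the reverse complement of CCGTATCCGTTTTATA gives TATAAAACGGATACGG, found at positions 133–148 on the template; the primer anneals here to the top strand with its 3' end pointing upstream.
Product length = (reverse-primer end) − (forward-primer start) + 1 = 148 − 25 + 1 = 124 bp.

124 bp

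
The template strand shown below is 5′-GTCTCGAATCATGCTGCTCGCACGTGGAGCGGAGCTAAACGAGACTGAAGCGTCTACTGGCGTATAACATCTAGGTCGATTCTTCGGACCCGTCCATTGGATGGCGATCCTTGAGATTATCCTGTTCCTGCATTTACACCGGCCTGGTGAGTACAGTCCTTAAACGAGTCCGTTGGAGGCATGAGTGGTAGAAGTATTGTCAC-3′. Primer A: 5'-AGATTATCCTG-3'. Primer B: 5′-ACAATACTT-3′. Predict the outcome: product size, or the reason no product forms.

Primer A (AGATTATCCTG) matches the top strand at positions 114–124; it acts as a forward primer.
Primer B's reverse complement is AAGTATTGT, matching the top strand at positions 192–200; it acts as a reverse primer.
The 3' ends face each other across positions 114–200, giving an 87 bp product.

Yes — an 87 bp product.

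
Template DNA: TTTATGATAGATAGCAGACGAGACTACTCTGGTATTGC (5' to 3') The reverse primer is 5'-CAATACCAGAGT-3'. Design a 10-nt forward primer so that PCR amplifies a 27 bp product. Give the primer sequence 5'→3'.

5'-ATAGCAGACG-3'

The reverse primer's reverse complement ACTCTGGTATTG matches the template at positions 26–37, so the product ends at position 37.
A 27 bp product then starts at position 37 − 27 + 1 = 11.
The forward primer is identical to the top strand there: ATAGCAGACG.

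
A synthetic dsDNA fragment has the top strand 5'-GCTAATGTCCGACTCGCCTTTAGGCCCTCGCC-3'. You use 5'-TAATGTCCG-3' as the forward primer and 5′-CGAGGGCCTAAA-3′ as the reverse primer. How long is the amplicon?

28 bp

The forward primer matches the template at positions 3–11.
Reverse complement of the reverse primer: TTTAGGCCCTCG. This occurs on the top strand at positions 19–30.
Amplicon spans positions 3–30: 28 bp.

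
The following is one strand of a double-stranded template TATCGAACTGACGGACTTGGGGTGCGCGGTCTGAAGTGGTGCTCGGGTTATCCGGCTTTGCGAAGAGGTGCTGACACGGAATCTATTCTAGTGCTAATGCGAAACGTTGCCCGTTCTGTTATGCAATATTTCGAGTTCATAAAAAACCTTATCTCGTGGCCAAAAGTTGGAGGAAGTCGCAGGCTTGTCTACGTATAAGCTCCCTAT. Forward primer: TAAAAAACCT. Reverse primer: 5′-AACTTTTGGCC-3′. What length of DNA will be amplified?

Scanning the template, TAAAAAACCT occurs at positions 140–149; this primer anneals to the bottom strand there with its 3' end pointing downstream.
Taking the reverse complement of AACTTTTGGCC gives GGCCAAAAGTT, found at positions 158–168 on the template; the primer anneals here to the top strand with its 3' end pointing upstream.
Product length = (reverse-primer end) − (forward-primer start) + 1 = 168 − 140 + 1 = 29 bp.

29 bp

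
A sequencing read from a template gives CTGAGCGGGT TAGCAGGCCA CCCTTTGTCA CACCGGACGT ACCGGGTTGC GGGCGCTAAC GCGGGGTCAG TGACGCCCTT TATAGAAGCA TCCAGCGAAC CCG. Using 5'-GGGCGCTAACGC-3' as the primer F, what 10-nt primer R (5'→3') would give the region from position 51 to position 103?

The product's 3' end on the top strand is position 103.
The reverse primer anneals to the top strand over positions 94–103, i.e. to AGCGAACCCG.
Its sequence written 5'→3' is the reverse complement: CGGGTTCGCT.

5'-CGGGTTCGCT-3'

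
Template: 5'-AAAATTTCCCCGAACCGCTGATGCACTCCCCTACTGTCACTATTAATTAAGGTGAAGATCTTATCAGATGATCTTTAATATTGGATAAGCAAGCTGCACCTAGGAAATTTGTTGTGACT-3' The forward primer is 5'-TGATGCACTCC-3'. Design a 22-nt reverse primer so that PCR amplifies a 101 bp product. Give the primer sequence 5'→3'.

5'-AGTCACAACAAATTTCCTAGGT-3'

The forward primer binds at positions 19–29, so a 101 bp product ends at position 19 + 101 − 1 = 119.
The reverse primer anneals to the top strand over positions 98–119, i.e. to ACCTAGGAAATTTGTTGTGACT.
Its sequence written 5'→3' is the reverse complement: AGTCACAACAAATTTCCTAGGT.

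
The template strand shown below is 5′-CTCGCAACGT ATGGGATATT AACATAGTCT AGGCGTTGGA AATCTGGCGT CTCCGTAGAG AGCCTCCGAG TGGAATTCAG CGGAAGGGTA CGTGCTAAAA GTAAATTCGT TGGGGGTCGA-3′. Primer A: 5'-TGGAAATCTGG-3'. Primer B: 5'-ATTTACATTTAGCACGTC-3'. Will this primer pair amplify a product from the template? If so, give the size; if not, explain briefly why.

No product — primer B has no binding site in the template.

Primer B (ATTTACATTTAGCACGTC) does not match the top strand, and its reverse complement GACGTGCTAAATGTAAAT does not match either.
With no annealing site for primer B, no amplification occurs.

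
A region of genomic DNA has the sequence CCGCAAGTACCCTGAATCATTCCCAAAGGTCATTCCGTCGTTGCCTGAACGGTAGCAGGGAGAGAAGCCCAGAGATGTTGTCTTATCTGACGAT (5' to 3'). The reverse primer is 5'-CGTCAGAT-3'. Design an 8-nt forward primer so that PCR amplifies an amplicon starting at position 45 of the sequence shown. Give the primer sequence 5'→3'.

The reverse primer's reverse complement ATCTGACG matches the template at positions 85–92; the product starts at position 45.
The forward primer is identical to the top strand over positions 45–52: CTGAACGG.

5'-CTGAACGG-3'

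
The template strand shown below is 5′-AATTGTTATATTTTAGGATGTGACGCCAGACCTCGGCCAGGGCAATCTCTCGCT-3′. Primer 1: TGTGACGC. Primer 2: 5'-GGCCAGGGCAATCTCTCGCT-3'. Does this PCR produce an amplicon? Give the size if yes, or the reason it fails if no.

Primer 1 (TGTGACGC) matches the top strand at positions 19–26 (3' end points downstream).
Primer 2 (GGCCAGGGCAATCTCTCGCT) also matches the top strand directly, at positions 35–54 — its reverse complement AGCGAGAGATTGCCCTGGCC is not present.
Both primers anneal to the bottom strand with 3' ends pointing the same way, so neither can prime synthesis back toward the other.

No product — both primers anneal to the same strand and extend in the same direction.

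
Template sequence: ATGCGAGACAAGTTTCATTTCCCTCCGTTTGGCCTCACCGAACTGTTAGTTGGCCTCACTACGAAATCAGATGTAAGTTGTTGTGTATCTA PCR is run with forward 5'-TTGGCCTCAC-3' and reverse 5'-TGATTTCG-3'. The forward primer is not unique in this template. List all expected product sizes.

41 bp, 20 bp

The forward primer TTGGCCTCAC matches the top strand at positions 29–38, 50–59.
The reverse primer's reverse complement is CGAAATCA, matching at positions 62–69.
Each forward site pairs with the reverse site to give a product ending at position 69: sizes 41, 20 bp.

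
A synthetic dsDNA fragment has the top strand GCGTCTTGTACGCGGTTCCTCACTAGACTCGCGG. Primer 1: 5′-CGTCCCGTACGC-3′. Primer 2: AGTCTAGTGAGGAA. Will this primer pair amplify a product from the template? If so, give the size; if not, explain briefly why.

No product — primer 1 has no binding site in the template.

Primer 1 (CGTCCCGTACGC) does not match the top strand, and its reverse complement GCGTACGGGACG does not match either.
With no annealing site for primer 1, no amplification occurs.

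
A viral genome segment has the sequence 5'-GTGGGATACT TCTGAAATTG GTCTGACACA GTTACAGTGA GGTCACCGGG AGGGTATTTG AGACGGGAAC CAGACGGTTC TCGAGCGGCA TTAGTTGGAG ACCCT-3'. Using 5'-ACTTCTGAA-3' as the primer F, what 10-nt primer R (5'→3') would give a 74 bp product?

The forward primer binds at positions 8–16, so a 74 bp product ends at position 8 + 74 − 1 = 81.
The reverse primer anneals to the top strand over positions 72–81, i.e. to AGACGGTTCT.
Its sequence written 5'→3' is the reverse complement: AGAACCGTCT.

5'-AGAACCGTCT-3'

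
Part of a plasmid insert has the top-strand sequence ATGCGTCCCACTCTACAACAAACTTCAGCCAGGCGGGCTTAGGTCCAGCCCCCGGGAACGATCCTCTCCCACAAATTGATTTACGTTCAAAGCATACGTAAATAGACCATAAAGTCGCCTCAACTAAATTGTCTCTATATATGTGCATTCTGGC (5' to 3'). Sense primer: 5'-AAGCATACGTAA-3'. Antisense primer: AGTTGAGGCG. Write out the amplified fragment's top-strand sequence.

Scanning the template, AAGCATACGTAA occurs at positions 90–101; this primer anneals to the bottom strand there with its 3' end pointing downstream.
Taking the reverse complement of AGTTGAGGCG gives CGCCTCAACT, found at positions 116–125 on the template; the primer anneals here to the top strand with its 3' end pointing upstream.
The product is the template from position 90 through 125 (36 bp).

5'-AAGCATACGTAAATAGACCATAAAGTCGCCTCAACT-3'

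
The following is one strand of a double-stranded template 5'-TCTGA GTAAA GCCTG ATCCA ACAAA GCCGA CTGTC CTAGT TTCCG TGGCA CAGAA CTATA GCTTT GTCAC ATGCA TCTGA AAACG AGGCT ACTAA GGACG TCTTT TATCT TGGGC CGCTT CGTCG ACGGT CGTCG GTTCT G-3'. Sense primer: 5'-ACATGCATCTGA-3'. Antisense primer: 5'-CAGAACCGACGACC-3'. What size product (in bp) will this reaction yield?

Forward primer ACATGCATCTGA is found on the top strand at positions 69–80.
Taking the reverse complement of CAGAACCGACGACC gives GGTCGTCGGTTCTG, found at positions 128–141 on the template; the primer anneals here to the top strand with its 3' end pointing upstream.
Product length = (reverse-primer end) − (forward-primer start) + 1 = 141 − 69 + 1 = 73 bp.

73 bp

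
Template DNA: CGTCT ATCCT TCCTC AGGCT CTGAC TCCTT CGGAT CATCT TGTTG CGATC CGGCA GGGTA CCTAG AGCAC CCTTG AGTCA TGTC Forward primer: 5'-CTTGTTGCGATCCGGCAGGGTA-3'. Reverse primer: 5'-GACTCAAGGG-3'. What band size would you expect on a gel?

41 bp

Forward primer CTTGTTGCGATCCGGCAGGGTA is found on the top strand at positions 39–60.
Taking the reverse complement of GACTCAAGGG gives CCCTTGAGTC, found at positions 70–79 on the template; the primer anneals here to the top strand with its 3' end pointing upstream.
The product runs from position 39 to position 79, so its length is 79 − 39 + 1 = 41 bp.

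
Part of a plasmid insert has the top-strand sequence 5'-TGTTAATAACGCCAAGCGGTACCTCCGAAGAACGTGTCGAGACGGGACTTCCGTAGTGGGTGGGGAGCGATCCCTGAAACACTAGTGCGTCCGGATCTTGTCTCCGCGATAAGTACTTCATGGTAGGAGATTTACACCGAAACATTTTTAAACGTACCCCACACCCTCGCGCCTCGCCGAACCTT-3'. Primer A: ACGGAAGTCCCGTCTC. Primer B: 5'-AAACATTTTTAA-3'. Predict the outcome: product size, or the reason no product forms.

No product — the primers' 3' ends point away from each other.

Primer A (ACGGAAGTCCCGTCTC) has reverse complement GAGACGGGACTTCCGT, which matches the top strand at positions 39–54; primer A anneals to the top strand there with its 3' end pointing upstream toward position 39.
Primer B (AAACATTTTTAA) matches the top strand directly at positions 140–151; it anneals to the bottom strand with its 3' end pointing downstream toward position 151.
The 3' ends diverge (primer A extends toward position 1, primer B toward position 185), so the primers never converge on a shared product.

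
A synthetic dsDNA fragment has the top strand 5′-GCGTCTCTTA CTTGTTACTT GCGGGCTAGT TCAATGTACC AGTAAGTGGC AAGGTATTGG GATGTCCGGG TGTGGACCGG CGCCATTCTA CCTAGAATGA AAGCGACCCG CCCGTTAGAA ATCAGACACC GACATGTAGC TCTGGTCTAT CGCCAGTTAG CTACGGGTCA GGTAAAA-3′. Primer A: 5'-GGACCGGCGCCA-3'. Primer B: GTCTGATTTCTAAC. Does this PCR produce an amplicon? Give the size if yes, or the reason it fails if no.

Primer A (GGACCGGCGCCA) matches the top strand at positions 74–85; it acts as a forward primer.
Primer B's reverse complement is GTTAGAAATCAGAC, matching the top strand at positions 114–127; it acts as a reverse primer.
The 3' ends face each other across positions 74–127, giving a 54 bp product.

Yes — a 54 bp product.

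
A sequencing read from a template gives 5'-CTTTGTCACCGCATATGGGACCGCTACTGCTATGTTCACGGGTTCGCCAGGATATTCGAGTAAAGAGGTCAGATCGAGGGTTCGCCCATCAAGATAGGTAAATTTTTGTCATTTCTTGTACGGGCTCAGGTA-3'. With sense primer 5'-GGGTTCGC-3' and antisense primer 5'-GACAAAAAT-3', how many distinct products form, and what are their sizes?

Two products: 71 bp, 33 bp

The forward primer GGGTTCGC matches the top strand at positions 40–47, 78–85.
The reverse primer's reverse complement is ATTTTTGTC, matching at positions 102–110.
Each forward site pairs with the reverse site to give a product ending at position 110: sizes 71, 33 bp.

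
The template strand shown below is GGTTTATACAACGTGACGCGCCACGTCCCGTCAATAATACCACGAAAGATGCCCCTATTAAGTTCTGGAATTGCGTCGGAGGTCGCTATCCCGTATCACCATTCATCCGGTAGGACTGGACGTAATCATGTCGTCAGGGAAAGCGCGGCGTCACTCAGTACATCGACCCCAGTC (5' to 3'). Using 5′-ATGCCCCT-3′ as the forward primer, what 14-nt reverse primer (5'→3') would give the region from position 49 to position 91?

The product's 3' end on the top strand is position 91.
The reverse primer anneals to the top strand over positions 78–91, i.e. to GGAGGTCGCTATCC.
Its sequence written 5'→3' is the reverse complement: GGATAGCGACCTCC.

5'-GGATAGCGACCTCC-3'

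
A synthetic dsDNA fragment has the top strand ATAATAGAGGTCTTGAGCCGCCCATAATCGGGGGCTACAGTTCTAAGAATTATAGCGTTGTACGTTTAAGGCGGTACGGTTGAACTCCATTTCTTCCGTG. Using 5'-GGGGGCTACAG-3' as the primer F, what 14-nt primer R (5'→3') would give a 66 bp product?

5'-AAGAAATGGAGTTC-3'

The forward primer binds at positions 30–40, so a 66 bp product ends at position 30 + 66 − 1 = 95.
The reverse primer anneals to the top strand over positions 82–95, i.e. to GAACTCCATTTCTT.
Its sequence written 5'→3' is the reverse complement: AAGAAATGGAGTTC.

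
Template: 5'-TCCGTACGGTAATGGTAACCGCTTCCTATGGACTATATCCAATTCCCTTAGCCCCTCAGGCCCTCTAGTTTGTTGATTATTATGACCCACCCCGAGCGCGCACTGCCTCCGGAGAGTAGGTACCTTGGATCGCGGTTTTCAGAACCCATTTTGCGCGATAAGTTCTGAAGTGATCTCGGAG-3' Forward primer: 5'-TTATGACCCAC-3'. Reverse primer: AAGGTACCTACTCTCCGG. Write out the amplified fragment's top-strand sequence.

Scanning the template, TTATGACCCAC occurs at positions 80–90; this primer anneals to the bottom strand there with its 3' end pointing downstream.
Taking the reverse complement of AAGGTACCTACTCTCCGG gives CCGGAGAGTAGGTACCTT, found at positions 109–126 on the template; the primer anneals here to the top strand with its 3' end pointing upstream.
The product is the template from position 80 through 126 (47 bp).

5'-TTATGACCCACCCCGAGCGCGCACTGCCTCCGGAGAGTAGGTACCTT-3'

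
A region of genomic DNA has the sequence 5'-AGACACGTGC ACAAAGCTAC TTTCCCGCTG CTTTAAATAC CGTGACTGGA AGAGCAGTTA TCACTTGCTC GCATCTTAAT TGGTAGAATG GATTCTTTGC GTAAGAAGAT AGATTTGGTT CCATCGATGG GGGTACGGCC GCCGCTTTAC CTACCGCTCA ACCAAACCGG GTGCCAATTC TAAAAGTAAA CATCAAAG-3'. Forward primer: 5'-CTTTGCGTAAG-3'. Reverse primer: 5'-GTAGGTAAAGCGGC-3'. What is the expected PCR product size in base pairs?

60 bp

Forward primer CTTTGCGTAAG is found on the top strand at positions 95–105.
The reverse primer's reverse complement is GCCGCTTTACCTAC, which matches the template at positions 141–154.
Amplicon spans positions 95–154: 60 bp.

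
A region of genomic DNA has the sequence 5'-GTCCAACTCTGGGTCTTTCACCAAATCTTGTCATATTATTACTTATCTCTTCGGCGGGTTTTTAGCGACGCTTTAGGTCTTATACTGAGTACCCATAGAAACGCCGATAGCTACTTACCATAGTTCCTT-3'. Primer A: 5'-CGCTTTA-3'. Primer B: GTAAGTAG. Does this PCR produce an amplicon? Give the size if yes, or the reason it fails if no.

Yes — a 50 bp product.

Primer A (CGCTTTA) matches the top strand at positions 69–75; it acts as a forward primer.
Primer B's reverse complement is CTACTTAC, matching the top strand at positions 111–118; it acts as a reverse primer.
The 3' ends face each other across positions 69–118, giving a 50 bp product.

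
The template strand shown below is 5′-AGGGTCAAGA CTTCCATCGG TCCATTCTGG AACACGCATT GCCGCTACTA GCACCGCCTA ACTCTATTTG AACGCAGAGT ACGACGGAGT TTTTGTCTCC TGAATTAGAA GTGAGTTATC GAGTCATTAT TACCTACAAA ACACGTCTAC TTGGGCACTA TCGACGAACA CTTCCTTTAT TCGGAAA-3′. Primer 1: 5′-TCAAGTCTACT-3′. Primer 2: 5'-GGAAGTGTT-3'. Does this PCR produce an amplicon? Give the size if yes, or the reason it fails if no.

Primer 1 (TCAAGTCTACT) does not match the top strand, and its reverse complement AGTAGACTTGA does not match either.
With no annealing site for primer 1, no amplification occurs.

No product — primer 1 has no binding site in the template.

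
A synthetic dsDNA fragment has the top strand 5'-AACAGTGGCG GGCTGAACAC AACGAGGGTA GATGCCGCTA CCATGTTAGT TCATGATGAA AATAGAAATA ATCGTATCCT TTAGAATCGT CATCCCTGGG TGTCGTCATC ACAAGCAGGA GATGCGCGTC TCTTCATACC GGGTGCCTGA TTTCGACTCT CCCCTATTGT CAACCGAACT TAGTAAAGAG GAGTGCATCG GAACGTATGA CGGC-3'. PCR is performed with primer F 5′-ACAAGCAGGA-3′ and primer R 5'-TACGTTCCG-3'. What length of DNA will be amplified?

Scanning the template, ACAAGCAGGA occurs at positions 111–120; this primer anneals to the bottom strand there with its 3' end pointing downstream.
Taking the reverse complement of TACGTTCCG gives CGGAACGTA, found at positions 199–207 on the template; the primer anneals here to the top strand with its 3' end pointing upstream.
Product length = (reverse-primer end) − (forward-primer start) + 1 = 207 − 111 + 1 = 97 bp.

97 bp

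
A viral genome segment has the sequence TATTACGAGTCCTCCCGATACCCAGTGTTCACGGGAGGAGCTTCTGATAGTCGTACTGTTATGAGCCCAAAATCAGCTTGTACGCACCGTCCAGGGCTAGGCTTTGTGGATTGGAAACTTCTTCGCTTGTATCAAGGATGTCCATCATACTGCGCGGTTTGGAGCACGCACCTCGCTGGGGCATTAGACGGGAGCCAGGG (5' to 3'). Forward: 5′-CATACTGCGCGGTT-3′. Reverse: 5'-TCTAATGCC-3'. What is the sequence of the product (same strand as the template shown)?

The forward primer matches the template at positions 146–159.
Taking the reverse complement of TCTAATGCC gives GGCATTAGA, found at positions 180–188 on the template; the primer anneals here to the top strand with its 3' end pointing upstream.
The product is the template from position 146 through 188 (43 bp).

5'-CATACTGCGCGGTTTGGAGCACGCACCTCGCTGGGGCATTAGA-3'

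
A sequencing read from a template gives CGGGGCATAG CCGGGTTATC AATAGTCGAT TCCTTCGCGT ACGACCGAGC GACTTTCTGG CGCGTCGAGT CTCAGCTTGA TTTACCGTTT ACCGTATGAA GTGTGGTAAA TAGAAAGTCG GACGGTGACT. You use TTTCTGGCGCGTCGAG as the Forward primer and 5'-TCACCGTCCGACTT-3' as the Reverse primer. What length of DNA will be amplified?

The forward primer matches the template at positions 54–69.
The reverse primer's reverse complement is AAGTCGGACGGTGA, which matches the template at positions 115–128.
Amplicon spans positions 54–128: 75 bp.

75 bp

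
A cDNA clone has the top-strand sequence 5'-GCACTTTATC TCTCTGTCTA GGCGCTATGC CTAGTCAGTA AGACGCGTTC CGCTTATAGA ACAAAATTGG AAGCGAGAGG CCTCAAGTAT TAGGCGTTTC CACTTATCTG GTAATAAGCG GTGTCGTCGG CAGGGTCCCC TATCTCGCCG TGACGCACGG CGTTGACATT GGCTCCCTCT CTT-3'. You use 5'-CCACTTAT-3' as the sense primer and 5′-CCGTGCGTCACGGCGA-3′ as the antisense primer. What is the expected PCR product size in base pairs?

61 bp

Scanning the template, CCACTTAT occurs at positions 100–107; this primer anneals to the bottom strand there with its 3' end pointing downstream.
Taking the reverse complement of CCGTGCGTCACGGCGA gives TCGCCGTGACGCACGG, found at positions 145–160 on the template; the primer anneals here to the top strand with its 3' end pointing upstream.
The product runs from position 100 to position 160, so its length is 160 − 100 + 1 = 61 bp.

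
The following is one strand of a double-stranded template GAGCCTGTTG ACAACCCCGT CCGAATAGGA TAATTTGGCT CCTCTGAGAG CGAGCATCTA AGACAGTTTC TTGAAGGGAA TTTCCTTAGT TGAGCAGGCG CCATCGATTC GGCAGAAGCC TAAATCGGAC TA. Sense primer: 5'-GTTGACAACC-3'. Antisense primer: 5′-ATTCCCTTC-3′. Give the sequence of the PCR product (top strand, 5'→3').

5'-GTTGACAACCCCGTCCGAATAGGATAATTTGGCTCCTCTGAGAGCGAGCATCTAAGACAGTTTCTTGAAGGGAAT-3'

Scanning the template, GTTGACAACC occurs at positions 7–16; this primer anneals to the bottom strand there with its 3' end pointing downstream.
The reverse primer's reverse complement is GAAGGGAAT, which matches the template at positions 73–81.
The product is the template from position 7 through 81 (75 bp).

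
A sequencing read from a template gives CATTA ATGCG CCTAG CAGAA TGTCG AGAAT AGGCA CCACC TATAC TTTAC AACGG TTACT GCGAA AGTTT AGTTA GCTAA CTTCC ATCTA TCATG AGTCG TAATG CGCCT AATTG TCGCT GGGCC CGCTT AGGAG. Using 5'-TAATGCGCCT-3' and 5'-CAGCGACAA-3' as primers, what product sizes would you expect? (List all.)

The forward primer TAATGCGCCT matches the top strand at positions 4–13, 101–110.
The reverse primer's reverse complement is TTGTCGCTG, matching at positions 113–121.
Each forward site pairs with the reverse site to give a product ending at position 121: sizes 118, 21 bp.

118 bp, 21 bp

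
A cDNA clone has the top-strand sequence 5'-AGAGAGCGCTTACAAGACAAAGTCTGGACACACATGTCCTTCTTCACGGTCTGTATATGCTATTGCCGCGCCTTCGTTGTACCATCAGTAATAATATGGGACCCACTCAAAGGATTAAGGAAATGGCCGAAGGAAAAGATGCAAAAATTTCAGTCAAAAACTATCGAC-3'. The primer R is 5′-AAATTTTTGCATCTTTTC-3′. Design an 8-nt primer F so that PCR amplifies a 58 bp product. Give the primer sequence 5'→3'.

5'-AATATGGG-3'

The reverse primer's reverse complement GAAAAGATGCAAAAATTT matches the template at positions 133–150, so the product ends at position 150.
A 58 bp product then starts at position 150 − 58 + 1 = 93.
The forward primer is identical to the top strand there: AATATGGG.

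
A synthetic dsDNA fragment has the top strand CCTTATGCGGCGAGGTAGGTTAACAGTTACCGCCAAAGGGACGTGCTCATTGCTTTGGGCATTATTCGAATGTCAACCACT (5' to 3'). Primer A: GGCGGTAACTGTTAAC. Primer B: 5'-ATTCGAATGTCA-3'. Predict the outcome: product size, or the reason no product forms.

Primer A (GGCGGTAACTGTTAAC) has reverse complement GTTAACAGTTACCGCC, which matches the top strand at positions 19–34; primer A anneals to the top strand there with its 3' end pointing upstream toward position 19.
Primer B (ATTCGAATGTCA) matches the top strand directly at positions 64–75; it anneals to the bottom strand with its 3' end pointing downstream toward position 75.
The 3' ends diverge (primer A extends toward position 1, primer B toward position 81), so the primers never converge on a shared product.

No product — the primers' 3' ends point away from each other.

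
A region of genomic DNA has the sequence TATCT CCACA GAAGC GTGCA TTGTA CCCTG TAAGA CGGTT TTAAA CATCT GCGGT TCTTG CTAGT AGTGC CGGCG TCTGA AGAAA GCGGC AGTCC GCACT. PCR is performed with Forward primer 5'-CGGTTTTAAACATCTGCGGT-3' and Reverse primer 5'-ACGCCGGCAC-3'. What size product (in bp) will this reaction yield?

41 bp

Forward primer CGGTTTTAAACATCTGCGGT is found on the top strand at positions 36–55.
Reverse complement of the reverse primer: GTGCCGGCGT. This occurs on the top strand at positions 67–76.
The product runs from position 36 to position 76, so its length is 76 − 36 + 1 = 41 bp.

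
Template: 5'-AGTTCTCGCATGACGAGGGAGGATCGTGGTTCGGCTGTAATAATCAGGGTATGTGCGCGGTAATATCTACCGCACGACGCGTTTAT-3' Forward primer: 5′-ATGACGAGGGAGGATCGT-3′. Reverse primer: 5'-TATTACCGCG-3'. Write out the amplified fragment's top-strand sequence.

5'-ATGACGAGGGAGGATCGTGGTTCGGCTGTAATAATCAGGGTATGTGCGCGGTAATA-3'

The forward primer matches the template at positions 10–27.
Taking the reverse complement of TATTACCGCG gives CGCGGTAATA, found at positions 56–65 on the template; the primer anneals here to the top strand with its 3' end pointing upstream.
The product is the template from position 10 through 65 (56 bp).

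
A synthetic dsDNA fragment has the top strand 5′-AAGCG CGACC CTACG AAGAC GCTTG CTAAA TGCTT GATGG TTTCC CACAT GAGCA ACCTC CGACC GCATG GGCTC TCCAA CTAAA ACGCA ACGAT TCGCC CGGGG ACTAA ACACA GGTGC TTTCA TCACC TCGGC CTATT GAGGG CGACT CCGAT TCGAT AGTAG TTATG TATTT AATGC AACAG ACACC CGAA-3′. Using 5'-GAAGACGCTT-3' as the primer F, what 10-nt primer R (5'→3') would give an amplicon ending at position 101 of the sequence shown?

The forward primer binds at positions 15–24; the product's 3' end on the top strand is position 101.
The reverse primer anneals to the top strand over positions 92–101, i.e. to CGATTCGCCC.
Its sequence written 5'→3' is the reverse complement: GGGCGAATCG.

5'-GGGCGAATCG-3'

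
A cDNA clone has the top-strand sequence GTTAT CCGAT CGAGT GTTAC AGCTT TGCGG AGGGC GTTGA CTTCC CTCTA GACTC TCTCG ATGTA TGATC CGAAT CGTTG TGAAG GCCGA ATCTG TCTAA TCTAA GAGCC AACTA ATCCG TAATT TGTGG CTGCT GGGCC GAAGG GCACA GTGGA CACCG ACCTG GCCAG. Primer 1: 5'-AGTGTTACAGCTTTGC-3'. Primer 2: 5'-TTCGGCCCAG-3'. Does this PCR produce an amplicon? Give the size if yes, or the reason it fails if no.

Primer 1 (AGTGTTACAGCTTTGC) matches the top strand at positions 13–28; it acts as a forward primer.
Primer 2's reverse complement is CTGGGCCGAA, matching the top strand at positions 134–143; it acts as a reverse primer.
The 3' ends face each other across positions 13–143, giving a 131 bp product.

Yes — a 131 bp product.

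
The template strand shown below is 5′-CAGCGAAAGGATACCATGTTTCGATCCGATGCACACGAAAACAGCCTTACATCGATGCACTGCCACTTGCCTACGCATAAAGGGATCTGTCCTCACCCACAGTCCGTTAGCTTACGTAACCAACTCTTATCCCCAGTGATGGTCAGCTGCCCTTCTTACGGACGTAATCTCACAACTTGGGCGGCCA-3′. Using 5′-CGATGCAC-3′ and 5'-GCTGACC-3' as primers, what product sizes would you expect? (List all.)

The forward primer CGATGCAC matches the top strand at positions 27–34, 53–60.
The reverse primer's reverse complement is GGTCAGC, matching at positions 141–147.
Each forward site pairs with the reverse site to give a product ending at position 147: sizes 121, 95 bp.

121 bp, 95 bp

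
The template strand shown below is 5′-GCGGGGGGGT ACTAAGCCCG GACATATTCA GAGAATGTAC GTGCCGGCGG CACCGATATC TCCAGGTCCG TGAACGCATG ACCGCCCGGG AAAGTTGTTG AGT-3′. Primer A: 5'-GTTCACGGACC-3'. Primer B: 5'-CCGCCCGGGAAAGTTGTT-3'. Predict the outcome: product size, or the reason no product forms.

No product — the primers' 3' ends point away from each other.

Primer A (GTTCACGGACC) has reverse complement GGTCCGTGAAC, which matches the top strand at positions 65–75; primer A anneals to the top strand there with its 3' end pointing upstream toward position 65.
Primer B (CCGCCCGGGAAAGTTGTT) matches the top strand directly at positions 82–99; it anneals to the bottom strand with its 3' end pointing downstream toward position 99.
The 3' ends diverge (primer A extends toward position 1, primer B toward position 103), so the primers never converge on a shared product.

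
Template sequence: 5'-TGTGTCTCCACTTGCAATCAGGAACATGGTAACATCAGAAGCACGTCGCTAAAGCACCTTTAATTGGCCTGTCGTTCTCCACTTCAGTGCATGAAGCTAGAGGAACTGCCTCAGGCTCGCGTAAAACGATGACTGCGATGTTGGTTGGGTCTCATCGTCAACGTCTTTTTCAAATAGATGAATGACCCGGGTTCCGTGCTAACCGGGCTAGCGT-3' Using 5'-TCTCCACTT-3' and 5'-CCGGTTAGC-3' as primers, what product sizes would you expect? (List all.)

202 bp, 131 bp

The forward primer TCTCCACTT matches the top strand at positions 5–13, 76–84.
The reverse primer's reverse complement is GCTAACCGG, matching at positions 198–206.
Each forward site pairs with the reverse site to give a product ending at position 206: sizes 202, 131 bp.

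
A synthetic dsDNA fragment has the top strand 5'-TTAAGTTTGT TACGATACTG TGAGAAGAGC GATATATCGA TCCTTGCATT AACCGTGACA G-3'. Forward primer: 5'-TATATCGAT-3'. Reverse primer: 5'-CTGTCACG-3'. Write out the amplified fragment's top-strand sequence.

The forward primer matches the template at positions 33–41.
The reverse primer's reverse complement is CGTGACAG, which matches the template at positions 54–61.
The product is the template from position 33 through 61 (29 bp).

5'-TATATCGATCCTTGCATTAACCGTGACAG-3'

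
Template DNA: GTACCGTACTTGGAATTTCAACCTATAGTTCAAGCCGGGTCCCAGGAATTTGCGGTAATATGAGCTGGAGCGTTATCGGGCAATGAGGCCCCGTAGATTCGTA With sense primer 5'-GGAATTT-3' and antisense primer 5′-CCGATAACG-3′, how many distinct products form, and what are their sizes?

Two products: 68 bp, 35 bp

The forward primer GGAATTT matches the top strand at positions 12–18, 45–51.
The reverse primer's reverse complement is CGTTATCGG, matching at positions 71–79.
Each forward site pairs with the reverse site to give a product ending at position 79: sizes 68, 35 bp.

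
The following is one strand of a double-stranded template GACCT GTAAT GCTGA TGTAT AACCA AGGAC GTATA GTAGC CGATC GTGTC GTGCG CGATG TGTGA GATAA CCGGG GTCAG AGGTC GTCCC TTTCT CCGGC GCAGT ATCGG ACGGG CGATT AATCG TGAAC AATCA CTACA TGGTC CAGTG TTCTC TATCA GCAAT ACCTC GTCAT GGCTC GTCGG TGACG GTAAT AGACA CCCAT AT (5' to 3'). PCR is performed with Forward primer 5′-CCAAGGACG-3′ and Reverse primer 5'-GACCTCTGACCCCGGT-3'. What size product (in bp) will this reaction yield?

63 bp

The forward primer matches the template at positions 23–31.
Taking the reverse complement of GACCTCTGACCCCGGT gives ACCGGGGTCAGAGGTC, found at positions 70–85 on the template; the primer anneals here to the top strand with its 3' end pointing upstream.
Product length = (reverse-primer end) − (forward-primer start) + 1 = 85 − 23 + 1 = 63 bp.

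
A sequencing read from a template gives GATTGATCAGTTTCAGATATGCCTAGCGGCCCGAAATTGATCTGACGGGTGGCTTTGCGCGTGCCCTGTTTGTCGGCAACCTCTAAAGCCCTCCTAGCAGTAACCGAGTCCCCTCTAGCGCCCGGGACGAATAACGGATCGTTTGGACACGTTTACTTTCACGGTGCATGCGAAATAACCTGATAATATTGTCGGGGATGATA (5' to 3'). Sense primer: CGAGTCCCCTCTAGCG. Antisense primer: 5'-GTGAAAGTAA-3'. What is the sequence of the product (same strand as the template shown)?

The forward primer matches the template at positions 105–120.
Taking the reverse complement of GTGAAAGTAA gives TTACTTTCAC, found at positions 153–162 on the template; the primer anneals here to the top strand with its 3' end pointing upstream.
The product is the template from position 105 through 162 (58 bp).

5'-CGAGTCCCCTCTAGCGCCCGGGACGAATAACGGATCGTTTGGACACGTTTACTTTCAC-3'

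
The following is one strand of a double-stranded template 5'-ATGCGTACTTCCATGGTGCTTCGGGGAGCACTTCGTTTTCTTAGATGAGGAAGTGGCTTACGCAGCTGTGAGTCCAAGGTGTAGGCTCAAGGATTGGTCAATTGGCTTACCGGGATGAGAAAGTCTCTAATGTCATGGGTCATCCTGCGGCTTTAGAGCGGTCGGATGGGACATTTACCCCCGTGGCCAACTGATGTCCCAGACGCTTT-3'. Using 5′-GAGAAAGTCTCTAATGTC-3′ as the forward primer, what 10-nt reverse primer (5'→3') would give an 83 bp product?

The forward primer binds at positions 117–134, so an 83 bp product ends at position 117 + 83 − 1 = 199.
The reverse primer anneals to the top strand over positions 190–199, i.e. to ACTGATGTCC.
Its sequence written 5'→3' is the reverse complement: GGACATCAGT.

5'-GGACATCAGT-3'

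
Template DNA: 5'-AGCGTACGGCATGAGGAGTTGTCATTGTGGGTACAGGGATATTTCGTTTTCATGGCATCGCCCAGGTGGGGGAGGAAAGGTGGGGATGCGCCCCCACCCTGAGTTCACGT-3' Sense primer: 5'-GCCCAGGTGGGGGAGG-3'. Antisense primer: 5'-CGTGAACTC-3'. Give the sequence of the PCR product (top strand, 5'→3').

Forward primer GCCCAGGTGGGGGAGG is found on the top strand at positions 60–75.
The reverse primer's reverse complement is GAGTTCACG, which matches the template at positions 101–109.
The product is the template from position 60 through 109 (50 bp).

5'-GCCCAGGTGGGGGAGGAAAGGTGGGGATGCGCCCCCACCCTGAGTTCACG-3'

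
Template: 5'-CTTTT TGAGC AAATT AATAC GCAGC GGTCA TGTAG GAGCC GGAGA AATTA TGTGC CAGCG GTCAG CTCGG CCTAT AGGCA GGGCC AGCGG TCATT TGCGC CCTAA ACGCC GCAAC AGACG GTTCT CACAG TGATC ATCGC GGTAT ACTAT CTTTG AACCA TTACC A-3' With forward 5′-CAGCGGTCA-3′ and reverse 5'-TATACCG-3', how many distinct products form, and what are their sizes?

The forward primer CAGCGGTCA matches the top strand at positions 22–30, 56–64, 85–93.
The reverse primer's reverse complement is CGGTATA, matching at positions 140–146.
Each forward site pairs with the reverse site to give a product ending at position 146: sizes 125, 91, 62 bp.

Three products: 125 bp, 91 bp, 62 bp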